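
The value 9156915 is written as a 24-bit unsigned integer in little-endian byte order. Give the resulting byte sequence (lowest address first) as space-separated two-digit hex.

9156915 in hexadecimal, padded to 24 bits, is 0x8BB933.
Split into bytes (most-significant first): 8B B9 33.
In little-endian order the low byte comes first in memory.
So at ascending addresses the bytes are 33 B9 8B.

33 B9 8B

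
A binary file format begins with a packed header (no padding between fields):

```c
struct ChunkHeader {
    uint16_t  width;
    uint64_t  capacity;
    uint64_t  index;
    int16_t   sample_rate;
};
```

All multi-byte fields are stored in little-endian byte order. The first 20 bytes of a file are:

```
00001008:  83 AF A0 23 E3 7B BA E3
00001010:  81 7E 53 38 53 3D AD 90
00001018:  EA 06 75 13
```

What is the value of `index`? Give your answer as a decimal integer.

`index` follows `width` (2 B), `capacity` (8 B), so it starts at offset 2 + 8 = 10 and occupies 8 bytes.
Bytes at offsets 10..17: 53 38 53 3D AD 90 EA 06.
Little-endian: lowest address holds the least-significant byte.
Reassemble most-significant byte first: 06 EA 90 AD 3D 53 38 53 → 0x06EA90AD3D533853.
0x06EA90AD3D533853 = 498369782510467155.

498369782510467155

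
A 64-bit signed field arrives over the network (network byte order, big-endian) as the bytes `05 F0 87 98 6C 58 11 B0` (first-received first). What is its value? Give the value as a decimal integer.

427991053322686896

In big-endian order the high byte comes first in memory.
The bytes are already most-significant first: 0x05F087986C5811B0.
0x05F087986C5811B0 = 427991053322686896.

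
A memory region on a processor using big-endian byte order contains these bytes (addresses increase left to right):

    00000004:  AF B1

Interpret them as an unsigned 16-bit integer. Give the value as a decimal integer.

44977

Big-endian stores the most-significant byte at the lowest address.
The bytes are already most-significant first: 0xAFB1.
0xAFB1 = 44977.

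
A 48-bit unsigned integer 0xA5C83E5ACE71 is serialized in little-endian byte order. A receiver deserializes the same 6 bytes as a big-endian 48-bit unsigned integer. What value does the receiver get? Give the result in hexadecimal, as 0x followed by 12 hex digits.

Stored little-endian, the bytes at ascending addresses are 71 CE 5A 3E C8 A5.
Read back as big-endian, the last byte is least significant, giving 0x71CE5A3EC8A5.

0x71CE5A3EC8A5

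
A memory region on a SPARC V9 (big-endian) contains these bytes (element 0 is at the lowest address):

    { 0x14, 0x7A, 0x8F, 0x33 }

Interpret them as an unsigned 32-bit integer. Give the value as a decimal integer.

Big-endian stores the most-significant byte at the lowest address.
The bytes are already most-significant first: 0x147A8F33.
0x147A8F33 = 343576371.

343576371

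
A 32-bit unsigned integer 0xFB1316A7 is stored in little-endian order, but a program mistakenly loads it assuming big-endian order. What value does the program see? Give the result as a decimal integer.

Stored little-endian, the bytes at ascending addresses are A7 16 13 FB.
Read back as big-endian, the last byte is least significant, giving 0xA71613FB.
0xA71613FB = 2803241979.

2803241979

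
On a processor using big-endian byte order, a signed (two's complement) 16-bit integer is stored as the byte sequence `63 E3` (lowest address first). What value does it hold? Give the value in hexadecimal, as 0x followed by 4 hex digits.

0x63E3

Big-endian: lowest address holds the most-significant byte.
The bytes are already most-significant first: 0x63E3.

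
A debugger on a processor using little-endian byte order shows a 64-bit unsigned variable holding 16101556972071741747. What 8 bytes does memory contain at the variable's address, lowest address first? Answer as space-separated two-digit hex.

33 E9 0C A3 C1 38 74 DF

16101556972071741747 in hexadecimal, padded to 64 bits, is 0xDF7438C1A30CE933.
Split into bytes (most-significant first): DF 74 38 C1 A3 0C E9 33.
Little-endian: lowest address holds the least-significant byte.
So at ascending addresses the bytes are 33 E9 0C A3 C1 38 74 DF.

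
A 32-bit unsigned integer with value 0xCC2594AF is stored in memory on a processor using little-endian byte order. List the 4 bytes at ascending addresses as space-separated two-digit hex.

AF 94 25 CC

Split into bytes (most-significant first): CC 25 94 AF.
Little-endian: lowest address holds the least-significant byte.
So at ascending addresses the bytes are AF 94 25 CC.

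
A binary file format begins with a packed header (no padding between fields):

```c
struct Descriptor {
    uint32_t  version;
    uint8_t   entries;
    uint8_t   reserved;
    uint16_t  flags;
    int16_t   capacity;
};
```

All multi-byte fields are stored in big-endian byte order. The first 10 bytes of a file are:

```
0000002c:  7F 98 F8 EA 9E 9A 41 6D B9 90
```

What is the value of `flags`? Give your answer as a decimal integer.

16749

`flags` follows `version` (4 B), `entries` (1 B), `reserved` (1 B), so it starts at offset 4 + 1 + 1 = 6 and occupies 2 bytes.
Bytes at offsets 6..7: 41 6D.
Big-endian stores the most-significant byte at the lowest address.
The bytes are already most-significant first: 0x416D.
0x416D = 16749.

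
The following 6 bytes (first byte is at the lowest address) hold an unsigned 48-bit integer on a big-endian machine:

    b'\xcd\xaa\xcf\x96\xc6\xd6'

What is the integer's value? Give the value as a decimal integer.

Big-endian: lowest address holds the most-significant byte.
The bytes are already most-significant first: 0xCDAACF96C6D6.
0xCDAACF96C6D6 = 226133510899414.

226133510899414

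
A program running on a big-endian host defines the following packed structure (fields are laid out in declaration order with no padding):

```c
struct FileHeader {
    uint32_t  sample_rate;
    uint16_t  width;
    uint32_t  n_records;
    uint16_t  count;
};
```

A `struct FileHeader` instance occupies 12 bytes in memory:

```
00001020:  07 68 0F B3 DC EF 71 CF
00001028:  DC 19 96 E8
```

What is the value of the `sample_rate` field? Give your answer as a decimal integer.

`sample_rate` is the first field, at byte offset 0, occupying 4 bytes.
Bytes at offsets 0..3: 07 68 0F B3.
In big-endian order the high byte comes first in memory.
The bytes are already most-significant first: 0x07680FB3.
0x07680FB3 = 124260275.

124260275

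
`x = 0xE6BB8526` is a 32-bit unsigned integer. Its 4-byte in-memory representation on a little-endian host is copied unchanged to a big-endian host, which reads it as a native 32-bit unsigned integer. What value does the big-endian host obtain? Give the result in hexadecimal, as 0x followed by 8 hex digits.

0x2685BBE6

Stored little-endian, the bytes at ascending addresses are 26 85 BB E6.
Read back as big-endian, the last byte is least significant, giving 0x2685BBE6.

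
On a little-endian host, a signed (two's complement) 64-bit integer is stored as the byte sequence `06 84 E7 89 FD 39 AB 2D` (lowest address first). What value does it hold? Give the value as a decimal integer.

3290787713827439622

Little-endian: lowest address holds the least-significant byte.
Reassemble most-significant byte first: 2D AB 39 FD 89 E7 84 06 → 0x2DAB39FD89E78406.
0x2DAB39FD89E78406 = 3290787713827439622.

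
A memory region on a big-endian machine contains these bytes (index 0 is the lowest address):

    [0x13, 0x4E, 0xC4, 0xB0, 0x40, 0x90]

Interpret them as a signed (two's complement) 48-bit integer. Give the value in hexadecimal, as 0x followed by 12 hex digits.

0x134EC4B04090

Big-endian stores the most-significant byte at the lowest address.
The bytes are already most-significant first: 0x134EC4B04090.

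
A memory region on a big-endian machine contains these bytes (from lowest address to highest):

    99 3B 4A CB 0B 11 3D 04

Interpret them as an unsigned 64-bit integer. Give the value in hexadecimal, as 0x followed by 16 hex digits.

0x993B4ACB0B113D04

In big-endian order the high byte comes first in memory.
The bytes are already most-significant first: 0x993B4ACB0B113D04.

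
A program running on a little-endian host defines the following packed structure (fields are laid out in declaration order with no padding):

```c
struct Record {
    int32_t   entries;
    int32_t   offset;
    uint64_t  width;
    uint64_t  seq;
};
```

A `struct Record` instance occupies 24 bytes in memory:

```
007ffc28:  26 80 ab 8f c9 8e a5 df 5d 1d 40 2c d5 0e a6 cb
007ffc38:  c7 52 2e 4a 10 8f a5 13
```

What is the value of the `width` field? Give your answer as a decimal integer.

14674432744566562141

`width` follows `entries` (4 B), `offset` (4 B), so it starts at offset 4 + 4 = 8 and occupies 8 bytes.
Bytes at offsets 8..15: 5D 1D 40 2C D5 0E A6 CB.
Little-endian: lowest address holds the least-significant byte.
Reassemble most-significant byte first: CB A6 0E D5 2C 40 1D 5D → 0xCBA60ED52C401D5D.
0xCBA60ED52C401D5D = 14674432744566562141.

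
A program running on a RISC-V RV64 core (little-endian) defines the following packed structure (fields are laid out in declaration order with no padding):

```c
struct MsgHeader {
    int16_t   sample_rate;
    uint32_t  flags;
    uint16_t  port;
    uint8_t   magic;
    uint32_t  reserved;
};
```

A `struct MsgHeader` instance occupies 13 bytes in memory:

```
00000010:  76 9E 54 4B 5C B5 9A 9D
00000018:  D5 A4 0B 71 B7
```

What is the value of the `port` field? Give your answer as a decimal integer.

`port` follows `sample_rate` (2 B), `flags` (4 B), so it starts at offset 2 + 4 = 6 and occupies 2 bytes.
Bytes at offsets 6..7: 9A 9D.
Little-endian: lowest address holds the least-significant byte.
Reassemble most-significant byte first: 9D 9A → 0x9D9A.
0x9D9A = 40346.

40346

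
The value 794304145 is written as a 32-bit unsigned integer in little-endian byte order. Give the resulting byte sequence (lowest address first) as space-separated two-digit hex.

794304145 in hexadecimal, padded to 32 bits, is 0x2F581E91.
Split into bytes (most-significant first): 2F 58 1E 91.
Little-endian: lowest address holds the least-significant byte.
So at ascending addresses the bytes are 91 1E 58 2F.

91 1E 58 2F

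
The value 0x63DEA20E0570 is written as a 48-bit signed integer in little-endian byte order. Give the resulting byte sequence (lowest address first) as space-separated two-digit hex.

70 05 0E A2 DE 63

Split into bytes (most-significant first): 63 DE A2 0E 05 70.
Little-endian stores the least-significant byte at the lowest address.
So at ascending addresses the bytes are 70 05 0E A2 DE 63.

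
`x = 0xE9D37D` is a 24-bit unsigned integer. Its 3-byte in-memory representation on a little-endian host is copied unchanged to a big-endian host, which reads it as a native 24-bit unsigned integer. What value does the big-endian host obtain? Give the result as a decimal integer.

8246249

Stored little-endian, the bytes at ascending addresses are 7D D3 E9.
Read back as big-endian, the last byte is least significant, giving 0x7DD3E9.
0x7DD3E9 = 8246249.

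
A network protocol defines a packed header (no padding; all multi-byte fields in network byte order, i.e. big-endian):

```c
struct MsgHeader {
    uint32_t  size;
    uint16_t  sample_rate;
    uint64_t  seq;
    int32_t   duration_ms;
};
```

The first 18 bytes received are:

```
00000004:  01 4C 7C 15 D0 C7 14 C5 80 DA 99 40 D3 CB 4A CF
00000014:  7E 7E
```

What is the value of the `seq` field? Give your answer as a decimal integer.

1496744127532946379

`seq` follows `size` (4 B), `sample_rate` (2 B), so it starts at offset 4 + 2 = 6 and occupies 8 bytes.
Bytes at offsets 6..13: 14 C5 80 DA 99 40 D3 CB.
Big-endian stores the most-significant byte at the lowest address.
The bytes are already most-significant first: 0x14C580DA9940D3CB.
0x14C580DA9940D3CB = 1496744127532946379.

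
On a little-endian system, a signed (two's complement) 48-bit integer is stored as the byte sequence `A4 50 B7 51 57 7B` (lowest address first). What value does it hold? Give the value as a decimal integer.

135614963339428

Little-endian stores the least-significant byte at the lowest address.
Reassemble most-significant byte first: 7B 57 51 B7 50 A4 → 0x7B5751B750A4.
0x7B5751B750A4 = 135614963339428.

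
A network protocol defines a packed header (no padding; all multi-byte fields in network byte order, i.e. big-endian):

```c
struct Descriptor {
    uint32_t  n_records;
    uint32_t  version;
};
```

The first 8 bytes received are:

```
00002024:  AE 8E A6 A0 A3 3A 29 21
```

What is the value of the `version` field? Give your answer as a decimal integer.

`version` follows `n_records` (4 bytes), so it starts at byte offset 4 and occupies 4 bytes.
Bytes at offsets 4..7: A3 3A 29 21.
Big-endian: lowest address holds the most-significant byte.
The bytes are already most-significant first: 0xA33A2921.
0xA33A2921 = 2738497825.

2738497825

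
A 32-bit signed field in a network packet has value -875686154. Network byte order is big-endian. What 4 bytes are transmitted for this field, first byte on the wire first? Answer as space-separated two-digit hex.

CB CE 16 F6

Two's complement of -875686154 in 32 bits: 875686154 = 0x3431E90A; invert → 0xCBCE16F5; add 1 → 0xCBCE16F6.
Split into bytes (most-significant first): CB CE 16 F6.
In big-endian order the high byte comes first in memory.
So the memory order matches the most-significant-first order: CB CE 16 F6.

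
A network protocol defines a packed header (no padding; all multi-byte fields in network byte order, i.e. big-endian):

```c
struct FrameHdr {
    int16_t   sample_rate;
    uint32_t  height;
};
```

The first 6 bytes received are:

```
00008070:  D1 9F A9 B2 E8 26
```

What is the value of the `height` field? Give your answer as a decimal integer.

2847074342

`height` follows `sample_rate` (2 bytes), so it starts at byte offset 2 and occupies 4 bytes.
Bytes at offsets 2..5: A9 B2 E8 26.
Big-endian: lowest address holds the most-significant byte.
The bytes are already most-significant first: 0xA9B2E826.
0xA9B2E826 = 2847074342.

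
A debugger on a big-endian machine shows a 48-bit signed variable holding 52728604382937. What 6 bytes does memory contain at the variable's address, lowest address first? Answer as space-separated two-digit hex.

2F F4 D5 BB D6 D9

52728604382937 in hexadecimal, padded to 48 bits, is 0x2FF4D5BBD6D9.
Split into bytes (most-significant first): 2F F4 D5 BB D6 D9.
In big-endian order the high byte comes first in memory.
So the memory order matches the most-significant-first order: 2F F4 D5 BB D6 D9.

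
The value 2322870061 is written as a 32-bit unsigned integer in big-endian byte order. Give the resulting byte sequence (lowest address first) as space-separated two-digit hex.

2322870061 in hexadecimal, padded to 32 bits, is 0x8A742F2D.
Split into bytes (most-significant first): 8A 74 2F 2D.
In big-endian order the high byte comes first in memory.
So the memory order matches the most-significant-first order: 8A 74 2F 2D.

8A 74 2F 2D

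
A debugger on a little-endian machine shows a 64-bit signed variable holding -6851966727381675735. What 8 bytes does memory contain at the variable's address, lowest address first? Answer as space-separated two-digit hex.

29 91 9E 91 90 EC E8 A0

Two's complement of -6851966727381675735 in 64 bits: 6851966727381675735 = 0x5F17136F6E616ED7; invert → 0xA0E8EC90919E9128; add 1 → 0xA0E8EC90919E9129.
Split into bytes (most-significant first): A0 E8 EC 90 91 9E 91 29.
Little-endian stores the least-significant byte at the lowest address.
So at ascending addresses the bytes are 29 91 9E 91 90 EC E8 A0.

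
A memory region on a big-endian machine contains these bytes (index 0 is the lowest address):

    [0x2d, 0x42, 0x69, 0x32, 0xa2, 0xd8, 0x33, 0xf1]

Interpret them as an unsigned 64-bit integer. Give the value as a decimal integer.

Big-endian stores the most-significant byte at the lowest address.
The bytes are already most-significant first: 0x2D426932A2D833F1.
0x2D426932A2D833F1 = 3261284746371019761.

3261284746371019761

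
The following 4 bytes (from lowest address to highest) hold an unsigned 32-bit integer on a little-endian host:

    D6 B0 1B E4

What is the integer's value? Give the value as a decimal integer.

Little-endian stores the least-significant byte at the lowest address.
Reassemble most-significant byte first: E4 1B B0 D6 → 0xE41BB0D6.
0xE41BB0D6 = 3827019990.

3827019990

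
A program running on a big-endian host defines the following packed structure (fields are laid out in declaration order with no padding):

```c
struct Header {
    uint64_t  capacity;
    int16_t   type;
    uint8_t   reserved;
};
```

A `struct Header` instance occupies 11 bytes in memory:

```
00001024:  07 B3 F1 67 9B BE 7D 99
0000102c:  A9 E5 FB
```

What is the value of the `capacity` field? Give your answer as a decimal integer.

555052606393580953

`capacity` is the first field, at byte offset 0, occupying 8 bytes.
Bytes at offsets 0..7: 07 B3 F1 67 9B BE 7D 99.
Big-endian stores the most-significant byte at the lowest address.
The bytes are already most-significant first: 0x07B3F1679BBE7D99.
0x07B3F1679BBE7D99 = 555052606393580953.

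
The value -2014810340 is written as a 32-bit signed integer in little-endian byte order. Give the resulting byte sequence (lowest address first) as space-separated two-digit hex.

Two's complement of -2014810340 in 32 bits: 2014810340 = 0x781790E4; invert → 0x87E86F1B; add 1 → 0x87E86F1C.
Split into bytes (most-significant first): 87 E8 6F 1C.
Little-endian: lowest address holds the least-significant byte.
So at ascending addresses the bytes are 1C 6F E8 87.

1C 6F E8 87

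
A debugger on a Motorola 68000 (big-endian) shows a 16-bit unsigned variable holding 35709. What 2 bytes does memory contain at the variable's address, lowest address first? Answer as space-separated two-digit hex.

35709 in hexadecimal, padded to 16 bits, is 0x8B7D.
Split into bytes (most-significant first): 8B 7D.
In big-endian order the high byte comes first in memory.
So the memory order matches the most-significant-first order: 8B 7D.

8B 7D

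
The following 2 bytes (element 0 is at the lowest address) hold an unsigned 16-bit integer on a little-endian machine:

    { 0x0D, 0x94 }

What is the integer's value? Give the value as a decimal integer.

37901

Little-endian stores the least-significant byte at the lowest address.
Reassemble most-significant byte first: 94 0D → 0x940D.
0x940D = 37901.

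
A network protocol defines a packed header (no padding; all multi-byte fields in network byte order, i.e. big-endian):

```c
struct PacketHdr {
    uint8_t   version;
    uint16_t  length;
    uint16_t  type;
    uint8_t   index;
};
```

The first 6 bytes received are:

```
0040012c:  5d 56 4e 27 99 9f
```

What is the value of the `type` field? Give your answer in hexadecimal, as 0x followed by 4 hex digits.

0x2799

`type` follows `version` (1 B), `length` (2 B), so it starts at offset 1 + 2 = 3 and occupies 2 bytes.
Bytes at offsets 3..4: 27 99.
Big-endian: lowest address holds the most-significant byte.
The bytes are already most-significant first: 0x2799.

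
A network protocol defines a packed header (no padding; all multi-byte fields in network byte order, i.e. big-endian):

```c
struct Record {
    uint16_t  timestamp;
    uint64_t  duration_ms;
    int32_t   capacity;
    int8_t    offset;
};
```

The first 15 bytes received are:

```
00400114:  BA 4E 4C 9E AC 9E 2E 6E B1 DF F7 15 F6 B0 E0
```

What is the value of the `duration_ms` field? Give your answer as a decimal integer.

5521039988586623455

`duration_ms` follows `timestamp` (2 bytes), so it starts at byte offset 2 and occupies 8 bytes.
Bytes at offsets 2..9: 4C 9E AC 9E 2E 6E B1 DF.
Big-endian stores the most-significant byte at the lowest address.
The bytes are already most-significant first: 0x4C9EAC9E2E6EB1DF.
0x4C9EAC9E2E6EB1DF = 5521039988586623455.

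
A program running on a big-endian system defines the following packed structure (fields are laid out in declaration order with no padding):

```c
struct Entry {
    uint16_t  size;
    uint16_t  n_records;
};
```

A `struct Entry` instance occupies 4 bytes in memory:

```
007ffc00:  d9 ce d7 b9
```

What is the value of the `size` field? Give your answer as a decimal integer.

55758

`size` is the first field, at byte offset 0, occupying 2 bytes.
Bytes at offsets 0..1: D9 CE.
Big-endian: lowest address holds the most-significant byte.
The bytes are already most-significant first: 0xD9CE.
0xD9CE = 55758.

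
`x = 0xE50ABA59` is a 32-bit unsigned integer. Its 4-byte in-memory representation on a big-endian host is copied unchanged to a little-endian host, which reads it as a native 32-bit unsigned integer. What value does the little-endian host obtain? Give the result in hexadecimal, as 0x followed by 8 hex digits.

Stored big-endian, the bytes at ascending addresses are E5 0A BA 59.
Read back as little-endian, the first byte is least significant, giving 0x59BA0AE5.

0x59BA0AE5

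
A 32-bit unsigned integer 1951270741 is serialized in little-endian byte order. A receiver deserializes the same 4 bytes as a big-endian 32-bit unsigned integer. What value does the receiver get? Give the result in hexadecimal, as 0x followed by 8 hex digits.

0x55074E74

1951270741 in 32-bit hexadecimal is 0x744E0755.
Stored little-endian, the bytes at ascending addresses are 55 07 4E 74.
Read back as big-endian, the last byte is least significant, giving 0x55074E74.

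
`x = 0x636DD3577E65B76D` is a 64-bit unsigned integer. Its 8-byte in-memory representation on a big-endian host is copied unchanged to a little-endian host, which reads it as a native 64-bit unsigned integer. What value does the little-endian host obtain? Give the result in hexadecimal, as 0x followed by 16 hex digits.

Stored big-endian, the bytes at ascending addresses are 63 6D D3 57 7E 65 B7 6D.
Read back as little-endian, the first byte is least significant, giving 0x6DB7657E57D36D63.

0x6DB7657E57D36D63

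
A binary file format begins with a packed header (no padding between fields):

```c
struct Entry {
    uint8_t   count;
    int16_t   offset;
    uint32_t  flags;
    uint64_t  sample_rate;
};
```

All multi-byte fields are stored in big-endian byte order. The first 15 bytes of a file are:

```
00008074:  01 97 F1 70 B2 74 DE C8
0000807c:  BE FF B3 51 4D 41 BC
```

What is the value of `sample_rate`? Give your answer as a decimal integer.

14465280198788858300

`sample_rate` follows `count` (1 B), `offset` (2 B), `flags` (4 B), so it starts at offset 1 + 2 + 4 = 7 and occupies 8 bytes.
Bytes at offsets 7..14: C8 BE FF B3 51 4D 41 BC.
Big-endian: lowest address holds the most-significant byte.
The bytes are already most-significant first: 0xC8BEFFB3514D41BC.
0xC8BEFFB3514D41BC = 14465280198788858300.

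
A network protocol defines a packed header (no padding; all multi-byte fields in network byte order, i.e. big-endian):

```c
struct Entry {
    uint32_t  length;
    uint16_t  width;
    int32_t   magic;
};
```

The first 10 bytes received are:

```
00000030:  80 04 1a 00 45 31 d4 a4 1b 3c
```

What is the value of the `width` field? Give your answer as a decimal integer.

`width` follows `length` (4 bytes), so it starts at byte offset 4 and occupies 2 bytes.
Bytes at offsets 4..5: 45 31.
Big-endian stores the most-significant byte at the lowest address.
The bytes are already most-significant first: 0x4531.
0x4531 = 17713.

17713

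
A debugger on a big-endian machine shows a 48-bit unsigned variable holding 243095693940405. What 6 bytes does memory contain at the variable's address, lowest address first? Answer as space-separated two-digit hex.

243095693940405 in hexadecimal, padded to 48 bits, is 0xDD18207BD6B5.
Split into bytes (most-significant first): DD 18 20 7B D6 B5.
In big-endian order the high byte comes first in memory.
So the memory order matches the most-significant-first order: DD 18 20 7B D6 B5.

DD 18 20 7B D6 B5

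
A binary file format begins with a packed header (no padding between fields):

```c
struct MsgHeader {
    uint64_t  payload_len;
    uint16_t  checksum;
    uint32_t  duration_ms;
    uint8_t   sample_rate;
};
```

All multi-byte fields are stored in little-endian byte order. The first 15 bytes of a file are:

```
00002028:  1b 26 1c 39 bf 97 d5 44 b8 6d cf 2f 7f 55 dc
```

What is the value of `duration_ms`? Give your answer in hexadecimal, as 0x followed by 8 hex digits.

`duration_ms` follows `payload_len` (8 B), `checksum` (2 B), so it starts at offset 8 + 2 = 10 and occupies 4 bytes.
Bytes at offsets 10..13: CF 2F 7F 55.
Little-endian: lowest address holds the least-significant byte.
Reassemble most-significant byte first: 55 7F 2F CF → 0x557F2FCF.

0x557F2FCF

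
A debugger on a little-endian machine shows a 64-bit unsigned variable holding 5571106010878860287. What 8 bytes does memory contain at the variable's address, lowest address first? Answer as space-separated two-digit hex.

FF 5B 7A 60 66 8B 50 4D

5571106010878860287 in hexadecimal, padded to 64 bits, is 0x4D508B66607A5BFF.
Split into bytes (most-significant first): 4D 50 8B 66 60 7A 5B FF.
Little-endian: lowest address holds the least-significant byte.
So at ascending addresses the bytes are FF 5B 7A 60 66 8B 50 4D.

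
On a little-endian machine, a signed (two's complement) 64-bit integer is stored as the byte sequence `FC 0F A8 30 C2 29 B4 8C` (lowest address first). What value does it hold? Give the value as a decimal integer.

-8307969498575007748

Little-endian stores the least-significant byte at the lowest address.
Reassemble most-significant byte first: 8C B4 29 C2 30 A8 0F FC → 0x8CB429C230A80FFC.
Top bit is set, so as a signed 64-bit value this is 0x8CB429C230A80FFC − 2^64 = -8307969498575007748.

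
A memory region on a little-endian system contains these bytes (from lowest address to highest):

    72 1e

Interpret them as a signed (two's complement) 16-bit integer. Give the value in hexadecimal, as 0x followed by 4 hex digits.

0x1E72

Little-endian: lowest address holds the least-significant byte.
Reassemble most-significant byte first: 1E 72 → 0x1E72.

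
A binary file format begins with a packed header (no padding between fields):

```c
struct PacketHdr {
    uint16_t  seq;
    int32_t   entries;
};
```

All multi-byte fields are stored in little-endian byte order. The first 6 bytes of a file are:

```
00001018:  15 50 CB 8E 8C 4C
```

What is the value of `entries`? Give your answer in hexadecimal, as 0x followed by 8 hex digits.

`entries` follows `seq` (2 bytes), so it starts at byte offset 2 and occupies 4 bytes.
Bytes at offsets 2..5: CB 8E 8C 4C.
Little-endian: lowest address holds the least-significant byte.
Reassemble most-significant byte first: 4C 8C 8E CB → 0x4C8C8ECB.

0x4C8C8ECB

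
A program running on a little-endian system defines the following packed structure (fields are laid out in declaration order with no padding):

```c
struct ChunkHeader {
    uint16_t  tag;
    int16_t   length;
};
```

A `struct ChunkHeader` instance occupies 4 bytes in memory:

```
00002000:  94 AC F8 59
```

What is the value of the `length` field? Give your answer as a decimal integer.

`length` follows `tag` (2 bytes), so it starts at byte offset 2 and occupies 2 bytes.
Bytes at offsets 2..3: F8 59.
In little-endian order the low byte comes first in memory.
Reassemble most-significant byte first: 59 F8 → 0x59F8.
0x59F8 = 23032.

23032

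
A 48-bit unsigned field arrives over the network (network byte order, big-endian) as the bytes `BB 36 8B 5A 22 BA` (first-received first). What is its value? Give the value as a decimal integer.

Big-endian stores the most-significant byte at the lowest address.
The bytes are already most-significant first: 0xBB368B5A22BA.
0xBB368B5A22BA = 205842940568250.

205842940568250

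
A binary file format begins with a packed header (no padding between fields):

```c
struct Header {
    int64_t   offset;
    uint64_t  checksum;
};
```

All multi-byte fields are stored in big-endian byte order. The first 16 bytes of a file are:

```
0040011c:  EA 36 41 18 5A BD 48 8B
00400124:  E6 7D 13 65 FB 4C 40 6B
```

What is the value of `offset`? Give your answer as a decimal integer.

`offset` is the first field, at byte offset 0, occupying 8 bytes.
Bytes at offsets 0..7: EA 36 41 18 5A BD 48 8B.
Big-endian: lowest address holds the most-significant byte.
The bytes are already most-significant first: 0xEA3641185ABD488B.
Top bit is set, so as a signed 64-bit value this is 0xEA3641185ABD488B − 2^64 = -1569995847234664309.

-1569995847234664309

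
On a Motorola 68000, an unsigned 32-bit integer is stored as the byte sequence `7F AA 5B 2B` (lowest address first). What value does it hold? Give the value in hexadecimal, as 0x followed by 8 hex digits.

Big-endian stores the most-significant byte at the lowest address.
The bytes are already most-significant first: 0x7FAA5B2B.

0x7FAA5B2B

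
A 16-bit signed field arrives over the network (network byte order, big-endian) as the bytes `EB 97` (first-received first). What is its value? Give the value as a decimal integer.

-5225

In big-endian order the high byte comes first in memory.
The bytes are already most-significant first: 0xEB97.
Top bit is set, so as a signed 16-bit value this is 0xEB97 − 2^16 = -5225.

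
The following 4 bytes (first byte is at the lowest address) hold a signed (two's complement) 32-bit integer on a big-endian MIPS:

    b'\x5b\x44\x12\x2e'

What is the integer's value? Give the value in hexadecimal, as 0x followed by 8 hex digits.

Big-endian: lowest address holds the most-significant byte.
The bytes are already most-significant first: 0x5B44122E.

0x5B44122E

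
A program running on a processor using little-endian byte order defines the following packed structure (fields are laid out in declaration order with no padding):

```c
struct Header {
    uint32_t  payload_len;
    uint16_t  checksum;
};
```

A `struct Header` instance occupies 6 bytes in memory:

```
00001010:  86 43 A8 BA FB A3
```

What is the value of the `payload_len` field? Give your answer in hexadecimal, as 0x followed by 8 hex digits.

0xBAA84386

`payload_len` is the first field, at byte offset 0, occupying 4 bytes.
Bytes at offsets 0..3: 86 43 A8 BA.
Little-endian stores the least-significant byte at the lowest address.
Reassemble most-significant byte first: BA A8 43 86 → 0xBAA84386.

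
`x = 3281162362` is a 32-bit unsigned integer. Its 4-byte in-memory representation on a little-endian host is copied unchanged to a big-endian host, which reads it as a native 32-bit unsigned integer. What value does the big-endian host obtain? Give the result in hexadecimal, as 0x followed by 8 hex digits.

3281162362 in 32-bit hexadecimal is 0xC392907A.
Stored little-endian, the bytes at ascending addresses are 7A 90 92 C3.
Read back as big-endian, the last byte is least significant, giving 0x7A9092C3.

0x7A9092C3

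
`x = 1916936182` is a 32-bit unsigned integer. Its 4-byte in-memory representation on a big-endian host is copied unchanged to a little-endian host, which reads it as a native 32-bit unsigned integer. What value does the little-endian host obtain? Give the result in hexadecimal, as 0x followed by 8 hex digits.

1916936182 in 32-bit hexadecimal is 0x72421FF6.
Stored big-endian, the bytes at ascending addresses are 72 42 1F F6.
Read back as little-endian, the first byte is least significant, giving 0xF61F4272.

0xF61F4272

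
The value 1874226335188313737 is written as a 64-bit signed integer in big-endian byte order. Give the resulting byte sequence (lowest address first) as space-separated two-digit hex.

1874226335188313737 in hexadecimal, padded to 64 bits, is 0x1A0296EBF994E689.
Split into bytes (most-significant first): 1A 02 96 EB F9 94 E6 89.
Big-endian stores the most-significant byte at the lowest address.
So the memory order matches the most-significant-first order: 1A 02 96 EB F9 94 E6 89.

1A 02 96 EB F9 94 E6 89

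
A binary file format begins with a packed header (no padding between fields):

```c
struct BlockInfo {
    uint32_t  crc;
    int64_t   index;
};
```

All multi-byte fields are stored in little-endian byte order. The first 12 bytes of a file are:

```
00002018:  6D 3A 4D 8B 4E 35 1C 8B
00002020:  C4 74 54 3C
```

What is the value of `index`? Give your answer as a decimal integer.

4347227927815664974

`index` follows `crc` (4 bytes), so it starts at byte offset 4 and occupies 8 bytes.
Bytes at offsets 4..11: 4E 35 1C 8B C4 74 54 3C.
Little-endian stores the least-significant byte at the lowest address.
Reassemble most-significant byte first: 3C 54 74 C4 8B 1C 35 4E → 0x3C5474C48B1C354E.
0x3C5474C48B1C354E = 4347227927815664974.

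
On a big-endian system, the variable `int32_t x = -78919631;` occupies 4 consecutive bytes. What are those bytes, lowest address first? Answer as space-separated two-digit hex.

Two's complement of -78919631 in 32 bits: 78919631 = 0x04B437CF; invert → 0xFB4BC830; add 1 → 0xFB4BC831.
Split into bytes (most-significant first): FB 4B C8 31.
In big-endian order the high byte comes first in memory.
So the memory order matches the most-significant-first order: FB 4B C8 31.

FB 4B C8 31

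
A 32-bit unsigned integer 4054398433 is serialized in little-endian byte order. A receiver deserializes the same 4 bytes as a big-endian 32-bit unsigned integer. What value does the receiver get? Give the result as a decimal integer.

3778390513

4054398433 in 32-bit hexadecimal is 0xF1A935E1.
Stored little-endian, the bytes at ascending addresses are E1 35 A9 F1.
Read back as big-endian, the last byte is least significant, giving 0xE135A9F1.
0xE135A9F1 = 3778390513.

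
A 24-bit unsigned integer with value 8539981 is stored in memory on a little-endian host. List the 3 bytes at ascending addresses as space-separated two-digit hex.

4D 4F 82

8539981 in hexadecimal, padded to 24 bits, is 0x824F4D.
Split into bytes (most-significant first): 82 4F 4D.
In little-endian order the low byte comes first in memory.
So at ascending addresses the bytes are 4D 4F 82.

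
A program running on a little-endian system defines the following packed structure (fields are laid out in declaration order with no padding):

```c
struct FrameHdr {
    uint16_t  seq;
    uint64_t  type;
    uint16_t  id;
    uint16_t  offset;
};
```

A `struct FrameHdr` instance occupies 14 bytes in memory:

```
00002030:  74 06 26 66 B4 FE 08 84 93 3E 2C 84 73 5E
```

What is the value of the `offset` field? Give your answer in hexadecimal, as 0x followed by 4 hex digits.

0x5E73

`offset` follows `seq` (2 B), `type` (8 B), `id` (2 B), so it starts at offset 2 + 8 + 2 = 12 and occupies 2 bytes.
Bytes at offsets 12..13: 73 5E.
In little-endian order the low byte comes first in memory.
Reassemble most-significant byte first: 5E 73 → 0x5E73.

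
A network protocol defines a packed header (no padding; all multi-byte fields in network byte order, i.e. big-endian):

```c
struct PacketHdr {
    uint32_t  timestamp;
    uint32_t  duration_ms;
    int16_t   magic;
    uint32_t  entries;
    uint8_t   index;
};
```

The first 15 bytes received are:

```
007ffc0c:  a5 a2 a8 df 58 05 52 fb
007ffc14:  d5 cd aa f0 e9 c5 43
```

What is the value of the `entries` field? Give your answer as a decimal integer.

`entries` follows `timestamp` (4 B), `duration_ms` (4 B), `magic` (2 B), so it starts at offset 4 + 4 + 2 = 10 and occupies 4 bytes.
Bytes at offsets 10..13: AA F0 E9 C5.
Big-endian stores the most-significant byte at the lowest address.
The bytes are already most-significant first: 0xAAF0E9C5.
0xAAF0E9C5 = 2867915205.

2867915205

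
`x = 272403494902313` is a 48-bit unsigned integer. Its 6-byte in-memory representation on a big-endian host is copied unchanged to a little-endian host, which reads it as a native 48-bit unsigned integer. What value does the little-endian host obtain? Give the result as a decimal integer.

272403494902313 in 48-bit hexadecimal is 0xF7BFE18C9A29.
Stored big-endian, the bytes at ascending addresses are F7 BF E1 8C 9A 29.
Read back as little-endian, the first byte is least significant, giving 0x299A8CE1BFF7.
0x299A8CE1BFF7 = 45743765307383.

45743765307383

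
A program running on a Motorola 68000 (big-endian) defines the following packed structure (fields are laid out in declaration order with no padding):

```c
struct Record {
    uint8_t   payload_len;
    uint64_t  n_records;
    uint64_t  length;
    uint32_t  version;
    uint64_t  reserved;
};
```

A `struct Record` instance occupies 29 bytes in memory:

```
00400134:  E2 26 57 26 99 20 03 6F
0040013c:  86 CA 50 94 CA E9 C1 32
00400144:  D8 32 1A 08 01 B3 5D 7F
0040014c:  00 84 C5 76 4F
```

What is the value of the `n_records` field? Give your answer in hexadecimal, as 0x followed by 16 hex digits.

0x2657269920036F86

`n_records` follows `payload_len` (1 byte), so it starts at byte offset 1 and occupies 8 bytes.
Bytes at offsets 1..8: 26 57 26 99 20 03 6F 86.
Big-endian stores the most-significant byte at the lowest address.
The bytes are already most-significant first: 0x2657269920036F86.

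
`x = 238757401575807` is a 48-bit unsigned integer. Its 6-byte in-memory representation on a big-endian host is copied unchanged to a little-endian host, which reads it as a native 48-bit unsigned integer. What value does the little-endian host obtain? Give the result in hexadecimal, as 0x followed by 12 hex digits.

0x7FC11B0A26D9

238757401575807 in 48-bit hexadecimal is 0xD9260A1BC17F.
Stored big-endian, the bytes at ascending addresses are D9 26 0A 1B C1 7F.
Read back as little-endian, the first byte is least significant, giving 0x7FC11B0A26D9.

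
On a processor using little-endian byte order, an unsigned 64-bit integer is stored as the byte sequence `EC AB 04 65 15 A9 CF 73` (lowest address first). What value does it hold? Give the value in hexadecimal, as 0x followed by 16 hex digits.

0x73CFA9156504ABEC

Little-endian: lowest address holds the least-significant byte.
Reassemble most-significant byte first: 73 CF A9 15 65 04 AB EC → 0x73CFA9156504ABEC.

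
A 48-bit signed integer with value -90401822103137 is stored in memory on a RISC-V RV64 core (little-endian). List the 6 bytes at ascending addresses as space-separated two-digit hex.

9F A9 81 AF C7 AD

Two's complement of -90401822103137 in 48 bits: 90401822103137 = 0x5238507E5661; invert → 0xADC7AF81A99E; add 1 → 0xADC7AF81A99F.
Split into bytes (most-significant first): AD C7 AF 81 A9 9F.
In little-endian order the low byte comes first in memory.
So at ascending addresses the bytes are 9F A9 81 AF C7 AD.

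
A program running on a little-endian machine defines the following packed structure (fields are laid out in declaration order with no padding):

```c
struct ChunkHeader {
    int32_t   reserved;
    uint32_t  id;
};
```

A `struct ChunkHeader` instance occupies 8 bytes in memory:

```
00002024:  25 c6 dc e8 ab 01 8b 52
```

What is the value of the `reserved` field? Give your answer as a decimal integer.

`reserved` is the first field, at byte offset 0, occupying 4 bytes.
Bytes at offsets 0..3: 25 C6 DC E8.
Little-endian stores the least-significant byte at the lowest address.
Reassemble most-significant byte first: E8 DC C6 25 → 0xE8DCC625.
Top bit is set, so as a signed 32-bit value this is 0xE8DCC625 − 2^32 = -388184539.

-388184539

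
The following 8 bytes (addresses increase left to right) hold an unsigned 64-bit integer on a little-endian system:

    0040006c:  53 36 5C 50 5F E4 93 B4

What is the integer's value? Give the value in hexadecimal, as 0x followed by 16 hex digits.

0xB493E45F505C3653

In little-endian order the low byte comes first in memory.
Reassemble most-significant byte first: B4 93 E4 5F 50 5C 36 53 → 0xB493E45F505C3653.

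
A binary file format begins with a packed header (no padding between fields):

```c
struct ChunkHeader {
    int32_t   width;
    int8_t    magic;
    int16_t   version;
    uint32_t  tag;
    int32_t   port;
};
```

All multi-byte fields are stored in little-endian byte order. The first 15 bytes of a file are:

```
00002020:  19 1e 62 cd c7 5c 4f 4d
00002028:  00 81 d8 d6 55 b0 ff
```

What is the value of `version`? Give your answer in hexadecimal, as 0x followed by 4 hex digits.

0x4F5C

`version` follows `width` (4 B), `magic` (1 B), so it starts at offset 4 + 1 = 5 and occupies 2 bytes.
Bytes at offsets 5..6: 5C 4F.
In little-endian order the low byte comes first in memory.
Reassemble most-significant byte first: 4F 5C → 0x4F5C.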